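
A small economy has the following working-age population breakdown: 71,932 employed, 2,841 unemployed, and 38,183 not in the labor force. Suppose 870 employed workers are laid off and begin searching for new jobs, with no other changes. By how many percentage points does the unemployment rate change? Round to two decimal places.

Initially, labor force = 71,932 + 2,841 = 74,773, so u = 2,841/74,773 = 3.80%.
After the change, employed falls and unemployed rises by 870; labor force unchanged → E = 71,062, U = 3,711, labor force = 74,773.
New unemployment rate = 3,711 / 74,773 = 4.96%.
Change = 4.96% − 3.80% = +1.16 percentage points.

The unemployment rate changes by +1.16 percentage points.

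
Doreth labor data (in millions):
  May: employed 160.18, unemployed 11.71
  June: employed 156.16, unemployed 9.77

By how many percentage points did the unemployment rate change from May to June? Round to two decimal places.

The unemployment rate changed by −0.92 percentage points.

May: labor force = 160.18 + 11.71 = 171.89; u = 11.71/171.89 = 6.81%.
June: labor force = 156.16 + 9.77 = 165.93; u = 9.77/165.93 = 5.89%.
Change = 5.89% − 6.81% = −0.92 pp.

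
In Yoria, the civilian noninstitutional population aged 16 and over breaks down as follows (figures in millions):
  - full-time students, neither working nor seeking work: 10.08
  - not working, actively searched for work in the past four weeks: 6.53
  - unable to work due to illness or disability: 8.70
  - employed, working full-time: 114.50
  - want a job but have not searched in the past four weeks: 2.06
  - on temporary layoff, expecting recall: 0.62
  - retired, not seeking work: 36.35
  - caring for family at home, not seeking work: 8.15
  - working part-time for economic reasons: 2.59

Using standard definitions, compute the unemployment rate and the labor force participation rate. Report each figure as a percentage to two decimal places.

Employed = 114.50 + 2.59 = 117.09 million (anyone who worked, including part-time for economic reasons, counts as employed).
Unemployed = 6.53 + 0.62 = 7.15 million (jobless and actively searching, or on temporary layoff).
Labor force = 117.09 + 7.15 = 124.24 million.
Not in labor force = 10.08 + 8.70 + 2.06 + 36.35 + 8.15 = 65.34 million (those not working and not actively searching are outside the labor force — including those who want a job but have given up searching).
Civilian working-age population = 124.24 + 65.34 = 189.58 million.
Unemployment rate = 7.15 / 124.24 = 5.75%.
Labor force participation rate = 124.24 / 189.58 = 65.53%.

Unemployment rate ≈ 5.75%; labor force participation rate ≈ 65.53%.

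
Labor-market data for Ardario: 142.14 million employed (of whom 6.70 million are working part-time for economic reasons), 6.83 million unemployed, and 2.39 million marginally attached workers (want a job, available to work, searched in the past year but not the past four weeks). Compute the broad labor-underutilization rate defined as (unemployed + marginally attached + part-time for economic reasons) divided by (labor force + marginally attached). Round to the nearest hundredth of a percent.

Labor force = 142.14 + 6.83 = 148.97 million.
Numerator = 6.83 + 2.39 + 6.70 = 15.92 million.
Denominator = 148.97 + 2.39 = 151.36 million.
Broad rate = 15.92 / 151.36 = 10.52%.

Broad underutilization rate ≈ 10.52%.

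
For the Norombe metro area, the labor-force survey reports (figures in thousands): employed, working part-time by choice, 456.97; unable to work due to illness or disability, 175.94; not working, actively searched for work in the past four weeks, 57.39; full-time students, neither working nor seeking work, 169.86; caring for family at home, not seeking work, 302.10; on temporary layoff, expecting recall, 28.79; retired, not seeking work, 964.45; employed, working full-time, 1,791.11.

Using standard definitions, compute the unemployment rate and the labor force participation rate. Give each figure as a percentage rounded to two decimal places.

Employed = 456.97 + 1,791.11 = 2,248.08 thousand.
Unemployed = 57.39 + 28.79 = 86.18 thousand (jobless and actively searching, or on temporary layoff).
Labor force = 2,248.08 + 86.18 = 2,334.26 thousand.
Not in labor force = 175.94 + 169.86 + 302.10 + 964.45 = 1,612.35 thousand (those not working and not actively searching are outside the labor force).
Civilian working-age population = 2,334.26 + 1,612.35 = 3,946.61 thousand.
Unemployment rate = 86.18 / 2,334.26 = 3.69%.
Labor force participation rate = 2,334.26 / 3,946.61 = 59.15%.

Unemployment rate ≈ 3.69%; labor force participation rate ≈ 59.15%.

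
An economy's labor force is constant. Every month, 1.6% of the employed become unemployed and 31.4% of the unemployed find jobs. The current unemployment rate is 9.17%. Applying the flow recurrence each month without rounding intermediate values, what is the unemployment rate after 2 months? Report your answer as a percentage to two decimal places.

Unemployment rate after two months ≈ 6.79%.

With a fixed labor force, u_{t+1} = u_t + s·(1−u_t) − f·u_t = u_t·(1−s−f) + s.
Here 1−s−f = 0.670 and s = 0.016.
u_1 = 0.091700 × 0.670 + 0.016 = 0.077439.
u_2 = 0.077439 × 0.670 + 0.016 = 0.067884.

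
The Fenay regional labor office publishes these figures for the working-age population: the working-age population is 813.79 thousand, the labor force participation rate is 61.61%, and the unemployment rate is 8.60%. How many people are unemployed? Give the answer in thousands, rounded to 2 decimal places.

Labor force = 0.6161 × 813.79 = 501.38 thousand.
Unemployed = 0.0860 × 501.38 ≈ 43.12 thousand.

About 43.12 thousand are unemployed.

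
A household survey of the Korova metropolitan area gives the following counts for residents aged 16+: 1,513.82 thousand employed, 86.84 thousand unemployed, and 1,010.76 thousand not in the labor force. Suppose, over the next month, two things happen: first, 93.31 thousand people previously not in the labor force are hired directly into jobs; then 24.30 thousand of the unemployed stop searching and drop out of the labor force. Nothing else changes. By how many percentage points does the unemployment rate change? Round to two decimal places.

The unemployment rate changes by −1.68 percentage points.

Initially, labor force = 1,513.82 + 86.84 = 1,600.66 thousand, so u = 86.84/1,600.66 = 5.43%.
After the first change, employed and labor force both rise by 93.31; unemployed unchanged → E = 1,607.13, U = 86.84, labor force = 1,693.97 thousand.
After the second change, unemployed and labor force both fall by 24.30 → E = 1,607.13, U = 62.54, labor force = 1,669.67 thousand.
New unemployment rate = 62.54 / 1,669.67 = 3.75%.
Change = 3.75% − 5.43% = −1.68 percentage points.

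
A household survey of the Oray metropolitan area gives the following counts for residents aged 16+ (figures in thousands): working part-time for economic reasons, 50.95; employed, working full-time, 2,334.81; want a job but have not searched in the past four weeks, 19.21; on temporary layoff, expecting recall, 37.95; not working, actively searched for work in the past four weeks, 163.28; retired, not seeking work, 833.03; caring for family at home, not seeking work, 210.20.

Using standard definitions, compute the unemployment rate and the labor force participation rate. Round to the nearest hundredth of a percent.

Unemployment rate ≈ 7.78%; labor force participation rate ≈ 70.89%.

Employed = 50.95 + 2,334.81 = 2,385.76 thousand (anyone who worked, including part-time for economic reasons, counts as employed).
Unemployed = 37.95 + 163.28 = 201.23 thousand (jobless and actively searching, or on temporary layoff).
Labor force = 2,385.76 + 201.23 = 2,586.99 thousand.
Not in labor force = 19.21 + 833.03 + 210.20 = 1,062.44 thousand (those not working and not actively searching are outside the labor force — including those who want a job but have given up searching).
Civilian working-age population = 2,586.99 + 1,062.44 = 3,649.43 thousand.
Unemployment rate = 201.23 / 2,586.99 = 7.78%.
Labor force participation rate = 2,586.99 / 3,649.43 = 70.89%.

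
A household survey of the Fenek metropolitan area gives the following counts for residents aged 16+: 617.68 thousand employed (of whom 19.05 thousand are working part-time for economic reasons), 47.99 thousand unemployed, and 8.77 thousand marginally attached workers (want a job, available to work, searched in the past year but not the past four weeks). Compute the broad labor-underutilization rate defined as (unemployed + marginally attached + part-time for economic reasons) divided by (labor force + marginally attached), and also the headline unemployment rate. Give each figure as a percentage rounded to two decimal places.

Labor force = 617.68 + 47.99 = 665.67 thousand.
Numerator = 47.99 + 8.77 + 19.05 = 75.81 thousand.
Denominator = 665.67 + 8.77 = 674.44 thousand.
Broad rate = 75.81 / 674.44 = 11.24%.
Headline unemployment rate = 47.99 / 665.67 = 7.21%.

Broad underutilization rate ≈ 11.24%; headline unemployment rate ≈ 7.21%.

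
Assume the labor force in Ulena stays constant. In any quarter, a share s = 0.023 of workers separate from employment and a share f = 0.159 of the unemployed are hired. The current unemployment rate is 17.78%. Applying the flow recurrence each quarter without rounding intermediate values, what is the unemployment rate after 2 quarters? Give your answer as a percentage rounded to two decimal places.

With a fixed labor force, u_{t+1} = u_t + s·(1−u_t) − f·u_t = u_t·(1−s−f) + s.
Here 1−s−f = 0.818 and s = 0.023.
u_1 = 0.177800 × 0.818 + 0.023 = 0.168440.
u_2 = 0.168440 × 0.818 + 0.023 = 0.160784.

Unemployment rate after two quarters ≈ 16.08%.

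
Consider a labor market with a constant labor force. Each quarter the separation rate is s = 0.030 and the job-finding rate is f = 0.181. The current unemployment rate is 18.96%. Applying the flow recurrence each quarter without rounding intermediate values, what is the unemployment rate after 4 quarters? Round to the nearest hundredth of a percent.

With a fixed labor force, u_{t+1} = u_t + s·(1−u_t) − f·u_t = u_t·(1−s−f) + s.
Here 1−s−f = 0.789 and s = 0.030.
u_1 = 0.189600 × 0.789 + 0.030 = 0.179594.
u_2 = 0.179594 × 0.789 + 0.030 = 0.171700.
u_3 = 0.171700 × 0.789 + 0.030 = 0.165471.
u_4 = 0.165471 × 0.789 + 0.030 = 0.160557.

Unemployment rate after four quarters ≈ 16.06%.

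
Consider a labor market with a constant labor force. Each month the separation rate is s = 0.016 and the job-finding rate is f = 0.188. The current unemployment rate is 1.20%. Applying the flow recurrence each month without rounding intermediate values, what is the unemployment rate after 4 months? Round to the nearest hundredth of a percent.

Unemployment rate after four months ≈ 5.18%.

With a fixed labor force, u_{t+1} = u_t + s·(1−u_t) − f·u_t = u_t·(1−s−f) + s.
Here 1−s−f = 0.796 and s = 0.016.
u_1 = 0.012000 × 0.796 + 0.016 = 0.025552.
u_2 = 0.025552 × 0.796 + 0.016 = 0.036339.
u_3 = 0.036339 × 0.796 + 0.016 = 0.044926.
u_4 = 0.044926 × 0.796 + 0.016 = 0.051761.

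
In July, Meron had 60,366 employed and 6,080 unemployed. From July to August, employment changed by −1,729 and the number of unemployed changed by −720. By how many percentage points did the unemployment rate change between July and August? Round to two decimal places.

July: labor force = 60,366 + 6,080 = 66,446; u = 6,080/66,446 = 9.15%.
August: labor force = 58,637 + 5,360 = 63,997; u = 5,360/63,997 = 8.38%.
Change = 8.38% − 9.15% = −0.77 pp.

The unemployment rate changed by −0.77 percentage points.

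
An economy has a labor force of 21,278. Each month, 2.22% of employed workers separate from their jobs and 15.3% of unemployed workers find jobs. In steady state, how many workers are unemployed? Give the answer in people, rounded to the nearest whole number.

Steady-state unemployment rate u* = s/(s+f) = 2.22/(2.22+15.3) = 0.126712.
Unemployed = u* × labor force = 0.126712 × 21,278 ≈ 2,696.

About 2,696 are unemployed in steady state.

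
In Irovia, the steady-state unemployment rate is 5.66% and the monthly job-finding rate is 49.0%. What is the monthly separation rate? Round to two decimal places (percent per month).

Separation rate ≈ 2.94% per month.

From u* = s/(s+f): s = u·f/(1−u).
s = 0.0566 × 49.0 / (1 − 0.0566) = 2.7734 / 0.9434 ≈ 2.94% per month.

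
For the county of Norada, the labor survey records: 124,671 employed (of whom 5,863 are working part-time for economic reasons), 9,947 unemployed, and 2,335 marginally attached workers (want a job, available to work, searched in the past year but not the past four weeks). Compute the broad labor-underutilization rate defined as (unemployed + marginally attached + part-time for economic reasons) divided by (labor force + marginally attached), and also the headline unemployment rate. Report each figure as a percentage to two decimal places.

Broad underutilization rate ≈ 13.25%; headline unemployment rate ≈ 7.39%.

Labor force = 124,671 + 9,947 = 134,618.
Numerator = 9,947 + 2,335 + 5,863 = 18,145.
Denominator = 134,618 + 2,335 = 136,953.
Broad rate = 18,145 / 136,953 = 13.25%.
Headline unemployment rate = 9,947 / 134,618 = 7.39%.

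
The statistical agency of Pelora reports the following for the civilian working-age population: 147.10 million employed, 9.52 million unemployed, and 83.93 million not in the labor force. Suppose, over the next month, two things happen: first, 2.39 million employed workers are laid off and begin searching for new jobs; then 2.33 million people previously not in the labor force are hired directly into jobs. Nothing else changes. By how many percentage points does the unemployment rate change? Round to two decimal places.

The unemployment rate changes by +1.41 percentage points.

Initially, labor force = 147.10 + 9.52 = 156.62 million, so u = 9.52/156.62 = 6.08%.
After the first change, employed falls and unemployed rises by 2.39; labor force unchanged → E = 144.71, U = 11.91, labor force = 156.62 million.
After the second change, employed and labor force both rise by 2.33; unemployed unchanged → E = 147.04, U = 11.91, labor force = 158.95 million.
New unemployment rate = 11.91 / 158.95 = 7.49%.
Change = 7.49% − 6.08% = +1.41 percentage points.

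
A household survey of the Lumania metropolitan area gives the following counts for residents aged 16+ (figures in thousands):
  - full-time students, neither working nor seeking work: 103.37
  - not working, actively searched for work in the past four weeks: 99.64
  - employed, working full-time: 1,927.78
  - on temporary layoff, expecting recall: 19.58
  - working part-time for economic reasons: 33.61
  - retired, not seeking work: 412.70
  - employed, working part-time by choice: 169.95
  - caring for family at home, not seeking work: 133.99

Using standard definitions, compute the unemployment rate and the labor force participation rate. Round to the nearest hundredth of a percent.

Employed = 1,927.78 + 33.61 + 169.95 = 2,131.34 thousand (anyone who worked, including part-time for economic reasons, counts as employed).
Unemployed = 99.64 + 19.58 = 119.22 thousand (jobless and actively searching, or on temporary layoff).
Labor force = 2,131.34 + 119.22 = 2,250.56 thousand.
Not in labor force = 103.37 + 412.70 + 133.99 = 650.06 thousand (those not working and not actively searching are outside the labor force).
Civilian working-age population = 2,250.56 + 650.06 = 2,900.62 thousand.
Unemployment rate = 119.22 / 2,250.56 = 5.30%.
Labor force participation rate = 2,250.56 / 2,900.62 = 77.59%.

Unemployment rate ≈ 5.30%; labor force participation rate ≈ 77.59%.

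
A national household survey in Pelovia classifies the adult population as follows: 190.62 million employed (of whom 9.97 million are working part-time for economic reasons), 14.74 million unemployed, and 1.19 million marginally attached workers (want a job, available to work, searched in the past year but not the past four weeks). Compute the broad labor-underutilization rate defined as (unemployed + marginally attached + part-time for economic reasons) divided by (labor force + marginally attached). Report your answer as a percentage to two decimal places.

Broad underutilization rate ≈ 12.54%.

Labor force = 190.62 + 14.74 = 205.36 million.
Numerator = 14.74 + 1.19 + 9.97 = 25.90 million.
Denominator = 205.36 + 1.19 = 206.55 million.
Broad rate = 25.90 / 206.55 = 12.54%.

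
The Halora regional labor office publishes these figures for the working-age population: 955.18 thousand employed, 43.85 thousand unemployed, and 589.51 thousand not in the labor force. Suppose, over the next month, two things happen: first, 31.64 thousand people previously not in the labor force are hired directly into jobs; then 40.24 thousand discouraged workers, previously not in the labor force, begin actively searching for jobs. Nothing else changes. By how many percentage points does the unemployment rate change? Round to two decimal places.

Initially, labor force = 955.18 + 43.85 = 999.03 thousand, so u = 43.85/999.03 = 4.39%.
After the first change, employed and labor force both rise by 31.64; unemployed unchanged → E = 986.82, U = 43.85, labor force = 1,030.67 thousand.
After the second change, unemployed and labor force both rise by 40.24 → E = 986.82, U = 84.09, labor force = 1,070.91 thousand.
New unemployment rate = 84.09 / 1,070.91 = 7.85%.
Change = 7.85% − 4.39% = +3.46 percentage points.

The unemployment rate changes by +3.46 percentage points.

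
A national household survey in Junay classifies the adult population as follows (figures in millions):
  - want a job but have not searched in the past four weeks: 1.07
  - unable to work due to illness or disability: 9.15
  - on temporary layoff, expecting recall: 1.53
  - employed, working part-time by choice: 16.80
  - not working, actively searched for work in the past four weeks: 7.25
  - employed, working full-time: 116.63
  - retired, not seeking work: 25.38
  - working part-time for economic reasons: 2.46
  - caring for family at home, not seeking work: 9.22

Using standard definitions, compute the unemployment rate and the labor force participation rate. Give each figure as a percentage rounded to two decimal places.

Unemployment rate ≈ 6.07%; labor force participation rate ≈ 76.35%.

Employed = 16.80 + 116.63 + 2.46 = 135.89 million (anyone who worked, including part-time for economic reasons, counts as employed).
Unemployed = 1.53 + 7.25 = 8.78 million (jobless and actively searching, or on temporary layoff).
Labor force = 135.89 + 8.78 = 144.67 million.
Not in labor force = 1.07 + 9.15 + 25.38 + 9.22 = 44.82 million (those not working and not actively searching are outside the labor force — including those who want a job but have given up searching).
Civilian working-age population = 144.67 + 44.82 = 189.49 million.
Unemployment rate = 8.78 / 144.67 = 6.07%.
Labor force participation rate = 144.67 / 189.49 = 76.35%.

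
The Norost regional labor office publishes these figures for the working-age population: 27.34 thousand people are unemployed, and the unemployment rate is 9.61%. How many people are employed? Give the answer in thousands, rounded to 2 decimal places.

Labor force = U / u = 27.34 / 0.0961 ≈ 284.50 thousand.
Employed = labor force − unemployed = 284.50 − 27.34 = 257.16 thousand.

About 257.16 thousand are employed.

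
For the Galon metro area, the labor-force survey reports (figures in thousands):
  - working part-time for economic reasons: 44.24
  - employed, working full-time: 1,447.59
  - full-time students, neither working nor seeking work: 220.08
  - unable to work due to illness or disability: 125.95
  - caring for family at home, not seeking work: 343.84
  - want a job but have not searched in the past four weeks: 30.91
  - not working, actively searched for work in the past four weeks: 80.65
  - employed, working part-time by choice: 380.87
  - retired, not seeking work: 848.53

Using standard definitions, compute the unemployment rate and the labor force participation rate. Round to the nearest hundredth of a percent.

Unemployment rate ≈ 4.13%; labor force participation rate ≈ 55.45%.

Employed = 44.24 + 1,447.59 + 380.87 = 1,872.70 thousand (anyone who worked, including part-time for economic reasons, counts as employed).
Unemployed = 80.65 thousand.
Labor force = 1,872.70 + 80.65 = 1,953.35 thousand.
Not in labor force = 220.08 + 125.95 + 343.84 + 30.91 + 848.53 = 1,569.31 thousand (those not working and not actively searching are outside the labor force — including those who want a job but have given up searching).
Civilian working-age population = 1,953.35 + 1,569.31 = 3,522.66 thousand.
Unemployment rate = 80.65 / 1,953.35 = 4.13%.
Labor force participation rate = 1,953.35 / 3,522.66 = 55.45%.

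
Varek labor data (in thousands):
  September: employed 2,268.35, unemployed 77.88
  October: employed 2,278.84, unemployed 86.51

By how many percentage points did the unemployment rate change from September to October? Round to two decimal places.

The unemployment rate changed by +0.34 percentage points.

September: labor force = 2,268.35 + 77.88 = 2,346.23; u = 77.88/2,346.23 = 3.32%.
October: labor force = 2,278.84 + 86.51 = 2,365.35; u = 86.51/2,365.35 = 3.66%.
Change = 3.66% − 3.32% = +0.34 pp.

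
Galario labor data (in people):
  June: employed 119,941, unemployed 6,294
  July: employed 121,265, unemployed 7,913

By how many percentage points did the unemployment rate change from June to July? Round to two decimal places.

June: labor force = 119,941 + 6,294 = 126,235; u = 6,294/126,235 = 4.99%.
July: labor force = 121,265 + 7,913 = 129,178; u = 7,913/129,178 = 6.13%.
Change = 6.13% − 4.99% = +1.14 pp.

The unemployment rate changed by +1.14 percentage points.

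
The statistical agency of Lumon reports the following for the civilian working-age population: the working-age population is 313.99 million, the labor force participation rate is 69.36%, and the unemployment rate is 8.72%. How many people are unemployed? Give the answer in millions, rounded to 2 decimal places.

About 18.99 million are unemployed.

Labor force = 0.6936 × 313.99 = 217.78 million.
Unemployed = 0.0872 × 217.78 ≈ 18.99 million.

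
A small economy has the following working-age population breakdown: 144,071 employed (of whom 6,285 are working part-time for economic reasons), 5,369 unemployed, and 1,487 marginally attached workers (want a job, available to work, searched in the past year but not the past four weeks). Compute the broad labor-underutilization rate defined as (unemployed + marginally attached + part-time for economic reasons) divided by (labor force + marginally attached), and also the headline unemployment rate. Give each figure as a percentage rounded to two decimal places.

Broad underutilization rate ≈ 8.71%; headline unemployment rate ≈ 3.59%.

Labor force = 144,071 + 5,369 = 149,440.
Numerator = 5,369 + 1,487 + 6,285 = 13,141.
Denominator = 149,440 + 1,487 = 150,927.
Broad rate = 13,141 / 150,927 = 8.71%.
Headline unemployment rate = 5,369 / 149,440 = 3.59%.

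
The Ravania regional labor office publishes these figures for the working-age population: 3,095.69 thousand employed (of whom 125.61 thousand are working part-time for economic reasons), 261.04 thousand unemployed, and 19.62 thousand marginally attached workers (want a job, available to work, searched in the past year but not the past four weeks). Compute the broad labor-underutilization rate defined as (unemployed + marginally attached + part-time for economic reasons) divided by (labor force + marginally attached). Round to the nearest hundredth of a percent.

Broad underutilization rate ≈ 12.03%.

Labor force = 3,095.69 + 261.04 = 3,356.73 thousand.
Numerator = 261.04 + 19.62 + 125.61 = 406.27 thousand.
Denominator = 3,356.73 + 19.62 = 3,376.35 thousand.
Broad rate = 406.27 / 3,376.35 = 12.03%.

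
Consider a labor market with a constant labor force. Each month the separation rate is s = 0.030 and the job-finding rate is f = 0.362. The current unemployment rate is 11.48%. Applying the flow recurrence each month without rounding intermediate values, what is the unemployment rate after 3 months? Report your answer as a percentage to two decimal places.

With a fixed labor force, u_{t+1} = u_t + s·(1−u_t) − f·u_t = u_t·(1−s−f) + s.
Here 1−s−f = 0.608 and s = 0.030.
u_1 = 0.114800 × 0.608 + 0.030 = 0.099798.
u_2 = 0.099798 × 0.608 + 0.030 = 0.090677.
u_3 = 0.090677 × 0.608 + 0.030 = 0.085132.

Unemployment rate after three months ≈ 8.51%.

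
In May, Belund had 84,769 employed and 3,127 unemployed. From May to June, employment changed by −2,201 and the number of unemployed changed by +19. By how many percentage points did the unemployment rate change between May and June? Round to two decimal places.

The unemployment rate changed by +0.11 percentage points.

May: labor force = 84,769 + 3,127 = 87,896; u = 3,127/87,896 = 3.56%.
June: labor force = 82,568 + 3,146 = 85,714; u = 3,146/85,714 = 3.67%.
Change = 3.67% − 3.56% = +0.11 pp.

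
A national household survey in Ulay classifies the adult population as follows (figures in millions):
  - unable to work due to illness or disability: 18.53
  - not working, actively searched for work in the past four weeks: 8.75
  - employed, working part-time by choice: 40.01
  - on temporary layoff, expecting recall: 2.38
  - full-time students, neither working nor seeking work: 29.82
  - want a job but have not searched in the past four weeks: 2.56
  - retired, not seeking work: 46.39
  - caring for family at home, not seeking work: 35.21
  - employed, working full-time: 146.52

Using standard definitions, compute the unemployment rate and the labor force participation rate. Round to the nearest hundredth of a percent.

Unemployment rate ≈ 5.63%; labor force participation rate ≈ 59.87%.

Employed = 40.01 + 146.52 = 186.53 million.
Unemployed = 8.75 + 2.38 = 11.13 million (jobless and actively searching, or on temporary layoff).
Labor force = 186.53 + 11.13 = 197.66 million.
Not in labor force = 18.53 + 29.82 + 2.56 + 46.39 + 35.21 = 132.51 million (those not working and not actively searching are outside the labor force — including those who want a job but have given up searching).
Civilian working-age population = 197.66 + 132.51 = 330.17 million.
Unemployment rate = 11.13 / 197.66 = 5.63%.
Labor force participation rate = 197.66 / 330.17 = 59.87%.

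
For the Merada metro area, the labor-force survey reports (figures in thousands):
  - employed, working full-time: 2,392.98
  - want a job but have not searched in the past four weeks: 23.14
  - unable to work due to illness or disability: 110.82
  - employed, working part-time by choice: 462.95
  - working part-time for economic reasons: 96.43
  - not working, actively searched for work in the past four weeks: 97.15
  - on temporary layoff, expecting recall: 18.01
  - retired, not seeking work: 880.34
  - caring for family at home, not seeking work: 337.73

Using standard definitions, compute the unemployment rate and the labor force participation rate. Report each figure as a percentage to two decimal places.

Unemployment rate ≈ 3.75%; labor force participation rate ≈ 69.41%.

Employed = 2,392.98 + 462.95 + 96.43 = 2,952.36 thousand (anyone who worked, including part-time for economic reasons, counts as employed).
Unemployed = 97.15 + 18.01 = 115.16 thousand (jobless and actively searching, or on temporary layoff).
Labor force = 2,952.36 + 115.16 = 3,067.52 thousand.
Not in labor force = 23.14 + 110.82 + 880.34 + 337.73 = 1,352.03 thousand (those not working and not actively searching are outside the labor force — including those who want a job but have given up searching).
Civilian working-age population = 3,067.52 + 1,352.03 = 4,419.55 thousand.
Unemployment rate = 115.16 / 3,067.52 = 3.75%.
Labor force participation rate = 3,067.52 / 4,419.55 = 69.41%.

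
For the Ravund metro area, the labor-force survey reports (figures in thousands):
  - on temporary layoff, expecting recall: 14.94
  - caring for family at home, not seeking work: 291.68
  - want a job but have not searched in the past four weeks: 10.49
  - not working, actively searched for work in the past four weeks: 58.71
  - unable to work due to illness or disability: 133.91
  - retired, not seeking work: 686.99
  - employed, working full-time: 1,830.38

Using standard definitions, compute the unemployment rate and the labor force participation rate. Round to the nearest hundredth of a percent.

Unemployment rate ≈ 3.87%; labor force participation rate ≈ 62.90%.

Employed = 1,830.38 thousand.
Unemployed = 14.94 + 58.71 = 73.65 thousand (jobless and actively searching, or on temporary layoff).
Labor force = 1,830.38 + 73.65 = 1,904.03 thousand.
Not in labor force = 291.68 + 10.49 + 133.91 + 686.99 = 1,123.07 thousand (those not working and not actively searching are outside the labor force — including those who want a job but have given up searching).
Civilian working-age population = 1,904.03 + 1,123.07 = 3,027.10 thousand.
Unemployment rate = 73.65 / 1,904.03 = 3.87%.
Labor force participation rate = 1,904.03 / 3,027.10 = 62.90%.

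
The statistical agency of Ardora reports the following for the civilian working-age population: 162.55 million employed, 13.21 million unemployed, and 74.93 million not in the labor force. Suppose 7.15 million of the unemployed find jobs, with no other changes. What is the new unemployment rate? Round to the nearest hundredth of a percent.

Initially, labor force = 162.55 + 13.21 = 175.76 million, so u = 13.21/175.76 = 7.52%.
After the change, unemployed falls and employed rises by 7.15; labor force unchanged → E = 169.70, U = 6.06, labor force = 175.76 million.
New unemployment rate = 6.06 / 175.76 = 3.45%.

New unemployment rate ≈ 3.45%.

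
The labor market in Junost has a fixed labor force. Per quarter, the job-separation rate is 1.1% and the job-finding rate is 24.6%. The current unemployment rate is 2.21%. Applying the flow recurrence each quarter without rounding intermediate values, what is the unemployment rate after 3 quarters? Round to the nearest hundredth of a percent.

Unemployment rate after three quarters ≈ 3.43%.

With a fixed labor force, u_{t+1} = u_t + s·(1−u_t) − f·u_t = u_t·(1−s−f) + s.
Here 1−s−f = 0.743 and s = 0.011.
u_1 = 0.022100 × 0.743 + 0.011 = 0.027420.
u_2 = 0.027420 × 0.743 + 0.011 = 0.031373.
u_3 = 0.031373 × 0.743 + 0.011 = 0.034310.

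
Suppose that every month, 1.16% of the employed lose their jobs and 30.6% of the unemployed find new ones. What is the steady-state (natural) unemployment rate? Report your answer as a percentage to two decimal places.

At steady state the flows balance: s·E = f·U, so U/(E+U) = s/(s+f).
u* = 1.16 / (1.16 + 30.6) = 1.16 / 31.76 = 3.65%.

Steady-state unemployment rate ≈ 3.65%.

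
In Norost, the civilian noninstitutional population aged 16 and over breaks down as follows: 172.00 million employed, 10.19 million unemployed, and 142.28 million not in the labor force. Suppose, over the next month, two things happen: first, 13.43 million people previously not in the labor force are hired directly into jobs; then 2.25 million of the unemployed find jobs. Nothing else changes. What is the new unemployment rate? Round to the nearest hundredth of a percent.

Initially, labor force = 172.00 + 10.19 = 182.19 million, so u = 10.19/182.19 = 5.59%.
After the first change, employed and labor force both rise by 13.43; unemployed unchanged → E = 185.43, U = 10.19, labor force = 195.62 million.
After the second change, unemployed falls and employed rises by 2.25; labor force unchanged → E = 187.68, U = 7.94, labor force = 195.62 million.
New unemployment rate = 7.94 / 195.62 = 4.06%.

New unemployment rate ≈ 4.06%.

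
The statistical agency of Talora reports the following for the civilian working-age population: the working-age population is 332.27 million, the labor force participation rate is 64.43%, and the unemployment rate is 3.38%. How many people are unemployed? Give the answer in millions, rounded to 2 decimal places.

About 7.24 million are unemployed.

Labor force = 0.6443 × 332.27 = 214.08 million.
Unemployed = 0.0338 × 214.08 ≈ 7.24 million.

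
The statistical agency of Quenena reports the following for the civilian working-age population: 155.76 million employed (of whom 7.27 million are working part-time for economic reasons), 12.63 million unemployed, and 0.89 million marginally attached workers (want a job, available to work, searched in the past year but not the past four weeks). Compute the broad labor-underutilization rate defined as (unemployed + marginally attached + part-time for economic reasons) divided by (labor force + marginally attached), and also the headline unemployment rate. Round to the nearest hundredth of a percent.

Labor force = 155.76 + 12.63 = 168.39 million.
Numerator = 12.63 + 0.89 + 7.27 = 20.79 million.
Denominator = 168.39 + 0.89 = 169.28 million.
Broad rate = 20.79 / 169.28 = 12.28%.
Headline unemployment rate = 12.63 / 168.39 = 7.50%.

Broad underutilization rate ≈ 12.28%; headline unemployment rate ≈ 7.50%.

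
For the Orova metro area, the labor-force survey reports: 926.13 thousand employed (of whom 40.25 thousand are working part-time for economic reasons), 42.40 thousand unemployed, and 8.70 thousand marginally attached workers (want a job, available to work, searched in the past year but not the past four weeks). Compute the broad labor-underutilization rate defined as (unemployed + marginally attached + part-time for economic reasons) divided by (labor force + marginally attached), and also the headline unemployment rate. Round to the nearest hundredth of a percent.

Broad underutilization rate ≈ 9.35%; headline unemployment rate ≈ 4.38%.

Labor force = 926.13 + 42.40 = 968.53 thousand.
Numerator = 42.40 + 8.70 + 40.25 = 91.35 thousand.
Denominator = 968.53 + 8.70 = 977.23 thousand.
Broad rate = 91.35 / 977.23 = 9.35%.
Headline unemployment rate = 42.40 / 968.53 = 4.38%.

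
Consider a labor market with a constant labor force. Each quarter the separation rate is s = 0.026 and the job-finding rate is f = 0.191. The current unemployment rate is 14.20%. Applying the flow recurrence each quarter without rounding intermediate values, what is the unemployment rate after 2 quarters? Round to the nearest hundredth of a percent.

With a fixed labor force, u_{t+1} = u_t + s·(1−u_t) − f·u_t = u_t·(1−s−f) + s.
Here 1−s−f = 0.783 and s = 0.026.
u_1 = 0.142000 × 0.783 + 0.026 = 0.137186.
u_2 = 0.137186 × 0.783 + 0.026 = 0.133417.

Unemployment rate after two quarters ≈ 13.34%.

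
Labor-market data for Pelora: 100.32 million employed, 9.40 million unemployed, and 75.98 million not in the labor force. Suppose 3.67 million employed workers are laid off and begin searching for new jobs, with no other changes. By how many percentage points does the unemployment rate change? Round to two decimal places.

The unemployment rate changes by +3.34 percentage points.

Initially, labor force = 100.32 + 9.40 = 109.72 million, so u = 9.40/109.72 = 8.57%.
After the change, employed falls and unemployed rises by 3.67; labor force unchanged → E = 96.65, U = 13.07, labor force = 109.72 million.
New unemployment rate = 13.07 / 109.72 = 11.91%.
Change = 11.91% − 8.57% = +3.34 percentage points.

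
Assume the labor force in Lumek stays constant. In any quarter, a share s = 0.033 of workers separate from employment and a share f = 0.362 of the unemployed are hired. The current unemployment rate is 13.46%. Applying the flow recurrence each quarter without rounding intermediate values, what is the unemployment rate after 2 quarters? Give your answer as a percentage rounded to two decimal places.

Unemployment rate after two quarters ≈ 10.22%.

With a fixed labor force, u_{t+1} = u_t + s·(1−u_t) − f·u_t = u_t·(1−s−f) + s.
Here 1−s−f = 0.605 and s = 0.033.
u_1 = 0.134600 × 0.605 + 0.033 = 0.114433.
u_2 = 0.114433 × 0.605 + 0.033 = 0.102232.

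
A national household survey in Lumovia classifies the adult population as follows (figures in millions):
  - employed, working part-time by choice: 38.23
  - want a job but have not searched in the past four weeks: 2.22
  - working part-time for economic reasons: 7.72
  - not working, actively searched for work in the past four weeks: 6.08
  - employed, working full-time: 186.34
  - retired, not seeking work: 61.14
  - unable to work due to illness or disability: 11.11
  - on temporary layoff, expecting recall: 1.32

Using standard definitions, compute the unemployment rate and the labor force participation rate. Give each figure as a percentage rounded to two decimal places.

Employed = 38.23 + 7.72 + 186.34 = 232.29 million (anyone who worked, including part-time for economic reasons, counts as employed).
Unemployed = 6.08 + 1.32 = 7.40 million (jobless and actively searching, or on temporary layoff).
Labor force = 232.29 + 7.40 = 239.69 million.
Not in labor force = 2.22 + 61.14 + 11.11 = 74.47 million (those not working and not actively searching are outside the labor force — including those who want a job but have given up searching).
Civilian working-age population = 239.69 + 74.47 = 314.16 million.
Unemployment rate = 7.40 / 239.69 = 3.09%.
Labor force participation rate = 239.69 / 314.16 = 76.30%.

Unemployment rate ≈ 3.09%; labor force participation rate ≈ 76.30%.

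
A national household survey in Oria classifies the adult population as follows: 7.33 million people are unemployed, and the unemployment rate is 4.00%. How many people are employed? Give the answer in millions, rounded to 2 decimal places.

Labor force = U / u = 7.33 / 0.0400 ≈ 183.25 million.
Employed = labor force − unemployed = 183.25 − 7.33 = 175.92 million.

About 175.92 million are employed.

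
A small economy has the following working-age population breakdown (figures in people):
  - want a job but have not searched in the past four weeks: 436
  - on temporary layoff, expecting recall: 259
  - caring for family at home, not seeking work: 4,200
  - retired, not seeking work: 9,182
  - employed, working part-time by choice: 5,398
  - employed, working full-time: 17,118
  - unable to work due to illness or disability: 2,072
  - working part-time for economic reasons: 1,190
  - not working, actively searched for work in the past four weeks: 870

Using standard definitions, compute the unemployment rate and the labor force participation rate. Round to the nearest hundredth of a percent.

Unemployment rate ≈ 4.55%; labor force participation rate ≈ 60.98%.

Employed = 5,398 + 17,118 + 1,190 = 23,706 (anyone who worked, including part-time for economic reasons, counts as employed).
Unemployed = 259 + 870 = 1,129 (jobless and actively searching, or on temporary layoff).
Labor force = 23,706 + 1,129 = 24,835.
Not in labor force = 436 + 4,200 + 9,182 + 2,072 = 15,890 (those not working and not actively searching are outside the labor force — including those who want a job but have given up searching).
Civilian working-age population = 24,835 + 15,890 = 40,725.
Unemployment rate = 1,129 / 24,835 = 4.55%.
Labor force participation rate = 24,835 / 40,725 = 60.98%.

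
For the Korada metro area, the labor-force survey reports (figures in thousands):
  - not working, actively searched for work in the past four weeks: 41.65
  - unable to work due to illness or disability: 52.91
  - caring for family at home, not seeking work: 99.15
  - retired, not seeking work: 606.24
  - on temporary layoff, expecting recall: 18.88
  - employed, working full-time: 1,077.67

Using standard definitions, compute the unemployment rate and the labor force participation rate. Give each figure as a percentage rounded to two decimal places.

Unemployment rate ≈ 5.32%; labor force participation rate ≈ 60.02%.

Employed = 1,077.67 thousand.
Unemployed = 41.65 + 18.88 = 60.53 thousand (jobless and actively searching, or on temporary layoff).
Labor force = 1,077.67 + 60.53 = 1,138.20 thousand.
Not in labor force = 52.91 + 99.15 + 606.24 = 758.30 thousand (those not working and not actively searching are outside the labor force).
Civilian working-age population = 1,138.20 + 758.30 = 1,896.50 thousand.
Unemployment rate = 60.53 / 1,138.20 = 5.32%.
Labor force participation rate = 1,138.20 / 1,896.50 = 60.02%.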